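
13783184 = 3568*3863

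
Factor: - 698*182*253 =-32140108 = -2^2*7^1* 11^1*13^1*23^1*349^1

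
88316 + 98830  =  187146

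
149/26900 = 149/26900 = 0.01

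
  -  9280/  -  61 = 9280/61= 152.13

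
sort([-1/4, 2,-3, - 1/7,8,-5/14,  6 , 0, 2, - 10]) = [ - 10,-3, -5/14, - 1/4,-1/7,0, 2 , 2,6, 8]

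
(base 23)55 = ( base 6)320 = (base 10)120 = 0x78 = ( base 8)170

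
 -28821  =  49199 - 78020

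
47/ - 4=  - 47/4= -  11.75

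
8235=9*915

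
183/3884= 183/3884 = 0.05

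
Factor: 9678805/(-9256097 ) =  -5^1 * 19^( - 1)*23^( - 1)*59^( - 1) * 359^ (  -  1)* 1117^1*1733^1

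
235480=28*8410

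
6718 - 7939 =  - 1221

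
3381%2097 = 1284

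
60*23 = 1380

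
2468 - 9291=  -6823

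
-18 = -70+52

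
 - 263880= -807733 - -543853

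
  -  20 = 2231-2251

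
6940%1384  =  20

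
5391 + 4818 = 10209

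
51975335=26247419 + 25727916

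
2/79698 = 1/39849  =  0.00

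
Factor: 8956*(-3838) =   -  34373128=- 2^3*19^1*101^1 * 2239^1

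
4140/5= 828 = 828.00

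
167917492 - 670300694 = -502383202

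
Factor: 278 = 2^1*139^1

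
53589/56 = 956 + 53/56= 956.95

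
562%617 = 562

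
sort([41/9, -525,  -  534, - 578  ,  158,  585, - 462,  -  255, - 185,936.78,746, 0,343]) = [-578, - 534, - 525, - 462, - 255,  -  185,  0, 41/9,158,343, 585 , 746,  936.78 ]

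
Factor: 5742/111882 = 33/643 = 3^1*11^1*643^(-1)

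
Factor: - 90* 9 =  - 810 = -2^1 * 3^4 *5^1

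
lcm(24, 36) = 72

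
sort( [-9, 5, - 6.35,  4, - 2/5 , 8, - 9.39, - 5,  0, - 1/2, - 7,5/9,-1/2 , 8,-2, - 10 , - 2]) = [ - 10, - 9.39, - 9,- 7, - 6.35, - 5, - 2, - 2, - 1/2, - 1/2, -2/5,0,  5/9, 4,  5,8,8]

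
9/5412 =3/1804 = 0.00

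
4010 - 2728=1282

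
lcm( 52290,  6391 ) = 575190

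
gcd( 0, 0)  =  0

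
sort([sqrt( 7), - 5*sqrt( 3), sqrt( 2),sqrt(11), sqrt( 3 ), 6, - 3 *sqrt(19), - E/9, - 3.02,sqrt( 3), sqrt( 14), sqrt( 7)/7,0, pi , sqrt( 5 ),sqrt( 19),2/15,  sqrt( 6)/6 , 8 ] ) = [ - 3 * sqrt(19 ) ,  -  5 * sqrt(3 ), -3.02  , - E/9,0,2/15, sqrt(7)/7,  sqrt(6)/6,  sqrt( 2),sqrt( 3),  sqrt( 3), sqrt( 5), sqrt( 7) , pi, sqrt( 11 ),sqrt(14),sqrt( 19), 6, 8 ]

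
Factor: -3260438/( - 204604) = 1630219/102302 = 2^( - 1)* 19^1 *239^1 * 359^1*51151^( - 1)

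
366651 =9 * 40739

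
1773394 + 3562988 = 5336382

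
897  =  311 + 586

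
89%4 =1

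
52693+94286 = 146979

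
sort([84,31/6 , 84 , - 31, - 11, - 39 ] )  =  [-39,-31, - 11, 31/6, 84,  84 ]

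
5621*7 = 39347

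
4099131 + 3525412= 7624543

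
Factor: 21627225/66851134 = 2^( - 1)*  3^2*5^2*7^( - 1)*19^1*131^( - 1 )*5059^1*36451^( - 1)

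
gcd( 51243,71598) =3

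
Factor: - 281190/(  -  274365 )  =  206/201 = 2^1*3^( - 1 ) * 67^( -1 )*103^1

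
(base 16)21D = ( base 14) 2a9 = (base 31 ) he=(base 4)20131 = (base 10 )541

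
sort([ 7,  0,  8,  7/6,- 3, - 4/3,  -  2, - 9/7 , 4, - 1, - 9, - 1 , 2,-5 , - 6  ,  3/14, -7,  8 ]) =[ - 9  , - 7, - 6, - 5,-3, - 2, - 4/3, -9/7, - 1,  -  1,  0  ,  3/14, 7/6, 2,4,  7,8,8 ]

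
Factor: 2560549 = 2560549^1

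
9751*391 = 3812641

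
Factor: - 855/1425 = - 3/5 = -3^1*5^( - 1 ) 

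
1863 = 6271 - 4408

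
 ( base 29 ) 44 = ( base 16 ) 78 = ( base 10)120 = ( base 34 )3i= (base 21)5f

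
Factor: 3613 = 3613^1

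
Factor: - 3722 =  - 2^1*1861^1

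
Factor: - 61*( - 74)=2^1*37^1* 61^1=4514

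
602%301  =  0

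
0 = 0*7634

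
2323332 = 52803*44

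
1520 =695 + 825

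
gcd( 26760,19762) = 2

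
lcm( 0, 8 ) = 0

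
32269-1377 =30892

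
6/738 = 1/123  =  0.01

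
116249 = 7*16607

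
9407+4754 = 14161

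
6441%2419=1603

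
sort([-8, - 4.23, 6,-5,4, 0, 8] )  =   [ - 8,  -  5 , - 4.23 , 0, 4, 6,8 ]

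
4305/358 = 12 + 9/358 = 12.03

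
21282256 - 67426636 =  - 46144380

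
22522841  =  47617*473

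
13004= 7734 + 5270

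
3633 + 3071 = 6704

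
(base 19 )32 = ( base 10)59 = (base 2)111011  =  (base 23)2D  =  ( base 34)1P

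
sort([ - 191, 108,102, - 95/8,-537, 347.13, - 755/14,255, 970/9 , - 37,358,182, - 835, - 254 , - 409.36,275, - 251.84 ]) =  [- 835, - 537, - 409.36 , - 254, - 251.84 , - 191 ,  -  755/14 , - 37, - 95/8,  102,970/9,108, 182 , 255,275,347.13,358]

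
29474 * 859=25318166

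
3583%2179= 1404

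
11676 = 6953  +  4723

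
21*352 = 7392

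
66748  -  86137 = -19389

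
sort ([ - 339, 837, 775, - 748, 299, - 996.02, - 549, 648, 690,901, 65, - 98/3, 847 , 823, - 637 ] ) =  [ - 996.02, - 748, - 637,-549, - 339, - 98/3, 65, 299, 648, 690,775, 823,837 , 847 , 901]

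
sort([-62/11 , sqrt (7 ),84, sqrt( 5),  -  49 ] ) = [- 49, - 62/11 , sqrt(5), sqrt ( 7), 84]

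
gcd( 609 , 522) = 87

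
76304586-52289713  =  24014873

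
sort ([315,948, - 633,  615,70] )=[-633 , 70, 315, 615, 948 ]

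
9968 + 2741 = 12709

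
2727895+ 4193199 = 6921094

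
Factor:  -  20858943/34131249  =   - 3^( - 1)*7^1*389^( - 1)*9749^( - 1)*993283^1= -6952981/11377083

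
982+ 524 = 1506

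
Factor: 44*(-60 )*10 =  - 26400 = - 2^5*3^1*5^2 * 11^1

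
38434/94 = 19217/47 = 408.87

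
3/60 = 1/20 = 0.05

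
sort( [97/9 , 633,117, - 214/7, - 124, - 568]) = [ - 568, - 124,  -  214/7,97/9,  117,  633]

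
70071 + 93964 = 164035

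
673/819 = 673/819 = 0.82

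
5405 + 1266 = 6671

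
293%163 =130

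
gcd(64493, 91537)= 1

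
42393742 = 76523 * 554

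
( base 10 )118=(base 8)166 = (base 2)1110110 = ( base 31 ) 3P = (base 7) 226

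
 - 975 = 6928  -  7903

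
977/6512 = 977/6512 = 0.15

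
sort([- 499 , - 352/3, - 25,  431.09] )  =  [  -  499, - 352/3, - 25, 431.09]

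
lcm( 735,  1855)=38955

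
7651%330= 61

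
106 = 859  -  753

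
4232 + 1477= 5709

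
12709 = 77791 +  - 65082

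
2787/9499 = 2787/9499 = 0.29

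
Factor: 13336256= 2^6*208379^1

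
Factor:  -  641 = - 641^1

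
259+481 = 740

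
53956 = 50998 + 2958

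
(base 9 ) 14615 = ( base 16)26F9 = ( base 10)9977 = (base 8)23371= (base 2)10011011111001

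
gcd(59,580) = 1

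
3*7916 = 23748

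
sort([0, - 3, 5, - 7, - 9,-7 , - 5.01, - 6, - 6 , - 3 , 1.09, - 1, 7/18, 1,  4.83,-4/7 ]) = [ - 9, - 7, - 7, - 6 , - 6,-5.01, - 3, - 3, - 1,-4/7,0, 7/18,1,1.09, 4.83, 5 ]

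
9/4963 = 9/4963=0.00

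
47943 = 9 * 5327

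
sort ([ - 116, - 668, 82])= [-668, - 116, 82]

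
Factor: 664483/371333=37^1  *  17959^1*371333^( - 1 ) 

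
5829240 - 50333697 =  - 44504457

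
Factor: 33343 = 33343^1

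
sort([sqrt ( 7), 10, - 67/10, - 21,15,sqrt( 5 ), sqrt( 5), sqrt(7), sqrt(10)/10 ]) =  [ - 21, - 67/10, sqrt(10)/10,sqrt( 5), sqrt (5 ),sqrt(7), sqrt( 7 ), 10, 15] 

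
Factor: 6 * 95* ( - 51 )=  - 2^1 * 3^2*5^1 * 17^1 * 19^1 = - 29070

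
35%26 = 9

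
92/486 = 46/243 = 0.19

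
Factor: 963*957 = 3^3 * 11^1  *  29^1*107^1 = 921591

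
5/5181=5/5181 = 0.00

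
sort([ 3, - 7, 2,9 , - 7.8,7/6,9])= [ - 7.8,-7,7/6,2,3,9,9 ] 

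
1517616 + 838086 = 2355702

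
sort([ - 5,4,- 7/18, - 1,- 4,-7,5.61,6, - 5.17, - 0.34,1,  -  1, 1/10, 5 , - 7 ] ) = [ - 7,-7,  -  5.17,-5,-4, - 1 , - 1, - 7/18, - 0.34, 1/10,1,  4 , 5,5.61,6 ]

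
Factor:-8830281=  - 3^1*2943427^1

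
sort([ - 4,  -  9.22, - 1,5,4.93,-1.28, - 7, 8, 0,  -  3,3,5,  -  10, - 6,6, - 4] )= [ - 10, - 9.22, -7, - 6, - 4,-4, - 3,-1.28, - 1,  0  ,  3,4.93,5,5, 6 , 8 ] 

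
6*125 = 750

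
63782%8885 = 1587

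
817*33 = 26961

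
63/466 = 63/466 = 0.14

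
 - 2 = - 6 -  -4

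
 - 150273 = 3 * ( - 50091 )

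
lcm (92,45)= 4140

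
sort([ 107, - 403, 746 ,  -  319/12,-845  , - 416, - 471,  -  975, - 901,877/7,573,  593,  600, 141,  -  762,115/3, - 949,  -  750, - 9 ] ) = [  -  975, - 949,  -  901 ,  -  845, - 762, - 750,-471, - 416,- 403,-319/12, - 9, 115/3, 107,  877/7, 141,  573,  593, 600,746]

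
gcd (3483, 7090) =1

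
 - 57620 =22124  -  79744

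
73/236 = 73/236  =  0.31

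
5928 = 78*76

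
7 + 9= 16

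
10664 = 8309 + 2355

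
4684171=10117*463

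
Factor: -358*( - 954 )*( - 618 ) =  - 211066776 = - 2^3*3^3*53^1*103^1*179^1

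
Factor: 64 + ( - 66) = - 2^1= -2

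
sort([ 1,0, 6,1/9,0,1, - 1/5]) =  [- 1/5,0 , 0,1/9,1,1 , 6] 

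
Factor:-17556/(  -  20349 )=2^2 * 3^( - 1 )*11^1*17^(  -  1) = 44/51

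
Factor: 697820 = 2^2*5^1 * 23^1*37^1*41^1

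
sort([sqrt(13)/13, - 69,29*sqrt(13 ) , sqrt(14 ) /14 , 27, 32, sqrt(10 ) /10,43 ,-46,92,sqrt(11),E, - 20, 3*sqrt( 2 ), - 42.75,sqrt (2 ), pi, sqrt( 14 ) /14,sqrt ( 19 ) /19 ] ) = [ - 69 ,-46, - 42.75, - 20, sqrt( 19 )/19,  sqrt(14)/14,sqrt(14) /14,sqrt(13 ) /13, sqrt( 10 )/10, sqrt(2), E, pi, sqrt(11),  3 * sqrt(2 ), 27, 32,43 , 92,29*sqrt(13 )] 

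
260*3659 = 951340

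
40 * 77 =3080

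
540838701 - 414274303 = 126564398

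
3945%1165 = 450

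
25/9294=25/9294 = 0.00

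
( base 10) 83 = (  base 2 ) 1010011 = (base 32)2J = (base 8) 123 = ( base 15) 58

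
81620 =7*11660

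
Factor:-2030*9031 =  - 18332930 = -2^1*5^1* 7^1*11^1*29^1*821^1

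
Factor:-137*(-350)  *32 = 2^6*5^2 * 7^1 *137^1 = 1534400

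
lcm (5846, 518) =40922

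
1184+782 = 1966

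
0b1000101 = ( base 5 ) 234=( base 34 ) 21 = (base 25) 2J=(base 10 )69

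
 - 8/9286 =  - 4/4643 = - 0.00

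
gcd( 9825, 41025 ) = 75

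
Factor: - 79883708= - 2^2*613^1 *32579^1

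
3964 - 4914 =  - 950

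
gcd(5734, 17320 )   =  2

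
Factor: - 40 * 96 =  - 2^8 * 3^1*5^1=- 3840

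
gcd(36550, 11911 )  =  43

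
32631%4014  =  519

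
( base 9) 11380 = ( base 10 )7605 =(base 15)23c0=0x1db5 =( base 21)h53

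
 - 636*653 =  - 415308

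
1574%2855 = 1574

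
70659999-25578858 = 45081141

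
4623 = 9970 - 5347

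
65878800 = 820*80340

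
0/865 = 0  =  0.00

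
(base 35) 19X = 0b11000100101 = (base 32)1h5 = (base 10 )1573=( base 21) 3bj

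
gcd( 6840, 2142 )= 18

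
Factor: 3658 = 2^1*31^1*59^1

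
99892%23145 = 7312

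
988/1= 988 =988.00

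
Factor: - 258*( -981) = 253098 = 2^1*3^3*43^1*109^1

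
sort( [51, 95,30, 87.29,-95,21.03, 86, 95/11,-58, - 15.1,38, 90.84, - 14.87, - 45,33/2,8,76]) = [ - 95, - 58, - 45, - 15.1, - 14.87,8,95/11,33/2,21.03,  30,38,51,76, 86, 87.29, 90.84,95]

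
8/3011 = 8/3011 = 0.00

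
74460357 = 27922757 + 46537600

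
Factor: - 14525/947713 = -5^2*7^1*13^(-1)*83^1*72901^( - 1 ) 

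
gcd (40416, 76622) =842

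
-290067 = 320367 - 610434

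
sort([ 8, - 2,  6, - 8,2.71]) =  [ - 8, - 2, 2.71, 6, 8]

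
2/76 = 1/38= 0.03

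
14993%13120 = 1873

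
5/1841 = 5/1841 = 0.00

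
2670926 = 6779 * 394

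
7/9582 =7/9582 = 0.00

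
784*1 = 784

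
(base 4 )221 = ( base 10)41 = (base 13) 32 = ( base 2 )101001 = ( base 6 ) 105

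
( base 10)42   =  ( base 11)39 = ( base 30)1c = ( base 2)101010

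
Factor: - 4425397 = - 4425397^1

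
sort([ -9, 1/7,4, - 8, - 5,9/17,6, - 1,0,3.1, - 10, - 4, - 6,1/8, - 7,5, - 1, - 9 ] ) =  [ - 10, - 9, - 9, -8 , - 7,-6,-5, - 4, - 1, -1,0,1/8,  1/7,9/17, 3.1, 4, 5,6 ]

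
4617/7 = 4617/7 =659.57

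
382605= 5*76521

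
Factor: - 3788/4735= - 4/5 = -2^2*5^(  -  1 ) 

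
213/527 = 213/527=0.40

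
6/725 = 6/725 = 0.01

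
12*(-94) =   -  1128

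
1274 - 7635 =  - 6361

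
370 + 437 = 807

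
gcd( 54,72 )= 18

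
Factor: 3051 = 3^3*113^1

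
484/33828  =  121/8457 = 0.01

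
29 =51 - 22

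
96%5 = 1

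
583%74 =65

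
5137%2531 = 75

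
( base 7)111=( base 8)71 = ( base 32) 1p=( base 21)2F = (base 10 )57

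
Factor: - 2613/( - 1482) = 67/38  =  2^( - 1 )*19^(-1 ) * 67^1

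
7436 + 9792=17228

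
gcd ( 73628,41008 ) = 932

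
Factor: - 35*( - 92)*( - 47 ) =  - 2^2*5^1*7^1*23^1*47^1= - 151340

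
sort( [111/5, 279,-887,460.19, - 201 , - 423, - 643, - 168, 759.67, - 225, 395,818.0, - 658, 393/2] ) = [  -  887, - 658, - 643, - 423, - 225, - 201,  -  168,111/5,393/2,279,395, 460.19,759.67, 818.0] 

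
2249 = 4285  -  2036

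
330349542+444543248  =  774892790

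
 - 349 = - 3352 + 3003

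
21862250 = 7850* 2785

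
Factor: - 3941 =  - 7^1*563^1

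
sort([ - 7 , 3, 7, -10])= [ - 10 , -7,3,7]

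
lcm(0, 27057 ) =0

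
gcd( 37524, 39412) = 236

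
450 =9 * 50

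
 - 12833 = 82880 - 95713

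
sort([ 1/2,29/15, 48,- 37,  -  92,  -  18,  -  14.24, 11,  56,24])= [ - 92, - 37, - 18,-14.24, 1/2,29/15,  11,24, 48,56 ]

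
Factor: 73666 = 2^1*36833^1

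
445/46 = 445/46=9.67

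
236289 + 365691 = 601980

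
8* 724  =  5792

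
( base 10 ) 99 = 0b1100011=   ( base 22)4B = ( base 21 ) 4F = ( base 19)54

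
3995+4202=8197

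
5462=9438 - 3976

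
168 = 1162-994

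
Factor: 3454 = 2^1 *11^1 * 157^1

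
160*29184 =4669440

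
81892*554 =45368168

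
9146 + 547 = 9693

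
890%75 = 65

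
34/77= 34/77 = 0.44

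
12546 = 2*6273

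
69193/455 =69193/455=152.07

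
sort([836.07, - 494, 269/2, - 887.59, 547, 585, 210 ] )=[ - 887.59, - 494, 269/2,  210, 547, 585, 836.07]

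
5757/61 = 94 + 23/61 = 94.38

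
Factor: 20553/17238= 31/26 =2^( - 1 ) * 13^( - 1)*31^1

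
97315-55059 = 42256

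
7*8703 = 60921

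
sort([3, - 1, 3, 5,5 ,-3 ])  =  [-3,- 1, 3,3,5,5 ]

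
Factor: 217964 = 2^2*29^1*1879^1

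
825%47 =26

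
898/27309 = 898/27309 = 0.03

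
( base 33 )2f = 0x51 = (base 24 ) 39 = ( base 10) 81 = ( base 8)121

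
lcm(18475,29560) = 147800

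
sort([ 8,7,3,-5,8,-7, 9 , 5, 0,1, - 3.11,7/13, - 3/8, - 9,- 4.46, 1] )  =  [ - 9,-7, -5, -4.46,-3.11, - 3/8,0, 7/13,1, 1 , 3,  5,7 , 8,8,9]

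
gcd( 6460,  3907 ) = 1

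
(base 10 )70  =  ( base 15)4a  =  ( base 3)2121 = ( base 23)31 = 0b1000110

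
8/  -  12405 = -8/12405 = - 0.00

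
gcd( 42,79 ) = 1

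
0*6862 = 0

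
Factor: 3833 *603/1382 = 2^( -1)*3^2 * 67^1 * 691^( - 1 )*3833^1= 2311299/1382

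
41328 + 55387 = 96715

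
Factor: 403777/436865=5^(  -  1)*11^1*13^( - 2 ) * 71^1=   781/845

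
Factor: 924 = 2^2*3^1*7^1*11^1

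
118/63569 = 118/63569= 0.00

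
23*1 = 23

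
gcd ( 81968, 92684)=188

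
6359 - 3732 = 2627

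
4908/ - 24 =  - 205  +  1/2 = -  204.50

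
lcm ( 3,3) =3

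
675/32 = 21 + 3/32 = 21.09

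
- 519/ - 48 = 10+ 13/16 = 10.81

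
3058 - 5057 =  - 1999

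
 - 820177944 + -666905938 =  - 1487083882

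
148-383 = -235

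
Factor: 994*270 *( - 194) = - 2^3  *  3^3*5^1*7^1*71^1 * 97^1 = - 52065720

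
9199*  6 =55194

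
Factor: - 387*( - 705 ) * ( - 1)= - 3^3*5^1*43^1*47^1 = - 272835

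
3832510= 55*69682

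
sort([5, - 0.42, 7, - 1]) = [ - 1, - 0.42, 5,  7]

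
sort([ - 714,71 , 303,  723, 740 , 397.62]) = [-714 , 71,  303, 397.62,  723,740]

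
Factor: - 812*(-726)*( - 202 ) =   -  119081424 = - 2^4 * 3^1 * 7^1*11^2*29^1*101^1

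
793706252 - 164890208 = 628816044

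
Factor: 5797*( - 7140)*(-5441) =225206145780=2^2*3^1  *5^1*7^1 * 11^1 * 17^2 * 31^1*5441^1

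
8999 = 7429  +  1570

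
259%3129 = 259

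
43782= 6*7297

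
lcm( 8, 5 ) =40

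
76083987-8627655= 67456332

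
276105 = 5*55221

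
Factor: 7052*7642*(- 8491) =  - 2^3 * 7^1*41^1*43^1*1213^1*3821^1 = - 457591741544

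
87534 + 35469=123003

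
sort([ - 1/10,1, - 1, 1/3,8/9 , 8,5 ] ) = [ - 1 , - 1/10, 1/3,  8/9 , 1, 5 , 8] 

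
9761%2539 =2144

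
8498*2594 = 22043812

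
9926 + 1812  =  11738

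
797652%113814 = 954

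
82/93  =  82/93= 0.88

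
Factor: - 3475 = - 5^2*139^1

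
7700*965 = 7430500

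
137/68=137/68 = 2.01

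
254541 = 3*84847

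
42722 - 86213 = -43491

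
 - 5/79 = -5/79= - 0.06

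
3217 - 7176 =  - 3959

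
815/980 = 163/196=0.83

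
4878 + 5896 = 10774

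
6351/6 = 1058+1/2 = 1058.50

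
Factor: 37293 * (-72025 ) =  - 2686028325 = -  3^1*5^2*31^1 * 43^1*67^1*401^1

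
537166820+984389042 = 1521555862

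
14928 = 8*1866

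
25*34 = 850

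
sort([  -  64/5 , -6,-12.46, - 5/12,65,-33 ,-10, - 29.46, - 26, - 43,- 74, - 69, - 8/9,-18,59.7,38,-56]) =[-74, - 69, -56,  -  43,-33, - 29.46,  -  26, - 18, - 64/5,-12.46,-10,- 6,-8/9, - 5/12,38, 59.7,65]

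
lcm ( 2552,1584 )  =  45936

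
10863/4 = 2715+3/4 = 2715.75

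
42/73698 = 7/12283 = 0.00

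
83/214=83/214 = 0.39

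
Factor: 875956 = 2^2*218989^1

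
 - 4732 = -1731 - 3001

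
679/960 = 679/960 =0.71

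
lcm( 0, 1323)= 0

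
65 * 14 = 910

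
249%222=27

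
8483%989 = 571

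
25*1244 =31100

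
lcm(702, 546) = 4914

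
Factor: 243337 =43^1*5659^1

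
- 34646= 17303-51949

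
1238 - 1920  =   - 682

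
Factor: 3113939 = 3113939^1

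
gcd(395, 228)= 1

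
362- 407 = - 45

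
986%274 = 164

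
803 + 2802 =3605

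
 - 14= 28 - 42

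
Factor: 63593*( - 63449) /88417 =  - 7^( - 1)*17^( - 1 )* 19^1 * 67^1*743^( - 1)*947^1 *3347^1 = - 4034912257/88417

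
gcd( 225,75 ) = 75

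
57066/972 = 9511/162 = 58.71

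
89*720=64080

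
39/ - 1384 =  - 1+ 1345/1384= - 0.03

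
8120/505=16+8/101 = 16.08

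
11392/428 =2848/107 = 26.62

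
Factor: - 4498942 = -2^1 * 7^1*211^1 * 1523^1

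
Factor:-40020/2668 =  - 15=- 3^1*5^1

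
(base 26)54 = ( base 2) 10000110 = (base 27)4q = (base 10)134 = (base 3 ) 11222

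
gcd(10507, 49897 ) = 1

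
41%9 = 5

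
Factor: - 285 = -3^1*5^1*19^1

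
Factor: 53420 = 2^2 *5^1*2671^1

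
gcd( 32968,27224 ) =8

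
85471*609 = 52051839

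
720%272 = 176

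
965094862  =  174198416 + 790896446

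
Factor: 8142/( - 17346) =  -  23/49  =  -7^(  -  2)*23^1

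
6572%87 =47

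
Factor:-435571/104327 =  - 104327^( - 1 )*435571^1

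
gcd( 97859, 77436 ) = 1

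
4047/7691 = 4047/7691  =  0.53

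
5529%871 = 303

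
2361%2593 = 2361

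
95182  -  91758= 3424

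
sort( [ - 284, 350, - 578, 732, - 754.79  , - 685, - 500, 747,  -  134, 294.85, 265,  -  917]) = [ - 917, - 754.79,  -  685, - 578, - 500, - 284,-134, 265, 294.85, 350, 732, 747 ] 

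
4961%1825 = 1311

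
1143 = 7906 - 6763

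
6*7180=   43080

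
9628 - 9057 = 571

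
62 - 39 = 23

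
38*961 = 36518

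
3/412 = 3/412 = 0.01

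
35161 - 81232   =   - 46071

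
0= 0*2163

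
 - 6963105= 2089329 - 9052434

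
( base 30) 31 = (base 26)3D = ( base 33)2p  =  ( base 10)91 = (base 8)133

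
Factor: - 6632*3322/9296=  -  7^( - 1)*11^1*83^ (-1)*151^1*829^1=- 1376969/581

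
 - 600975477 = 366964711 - 967940188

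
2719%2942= 2719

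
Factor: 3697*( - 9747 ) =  - 36034659 = - 3^3*19^2 * 3697^1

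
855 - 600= 255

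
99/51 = 1 + 16/17 = 1.94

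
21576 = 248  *87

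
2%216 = 2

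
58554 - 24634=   33920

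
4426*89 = 393914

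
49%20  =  9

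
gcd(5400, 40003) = 1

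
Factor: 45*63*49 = 138915  =  3^4*5^1  *7^3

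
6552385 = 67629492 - 61077107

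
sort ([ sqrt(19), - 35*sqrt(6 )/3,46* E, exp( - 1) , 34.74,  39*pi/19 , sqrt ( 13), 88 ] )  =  [ - 35 * sqrt( 6)/3, exp( - 1), sqrt ( 13), sqrt( 19), 39 * pi/19 , 34.74, 88, 46*E] 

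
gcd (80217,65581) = 1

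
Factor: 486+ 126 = 612 = 2^2*3^2*17^1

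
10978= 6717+4261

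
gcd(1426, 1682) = 2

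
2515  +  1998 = 4513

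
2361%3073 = 2361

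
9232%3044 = 100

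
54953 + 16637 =71590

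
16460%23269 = 16460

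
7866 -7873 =-7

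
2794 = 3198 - 404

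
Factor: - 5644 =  - 2^2 * 17^1 * 83^1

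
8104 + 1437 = 9541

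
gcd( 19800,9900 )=9900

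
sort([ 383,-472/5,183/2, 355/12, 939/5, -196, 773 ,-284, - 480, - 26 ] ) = [  -  480, - 284, -196,-472/5,-26,355/12,183/2,939/5,  383,773] 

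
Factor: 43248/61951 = 2^4*3^1*17^1*41^(  -  1 ) * 53^1 * 1511^(-1)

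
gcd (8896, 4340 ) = 4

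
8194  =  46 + 8148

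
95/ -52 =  -2 + 9/52 = - 1.83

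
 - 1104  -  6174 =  - 7278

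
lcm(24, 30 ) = 120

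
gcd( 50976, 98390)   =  2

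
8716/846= 10 + 128/423 =10.30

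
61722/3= 20574=20574.00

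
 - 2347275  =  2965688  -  5312963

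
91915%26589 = 12148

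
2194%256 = 146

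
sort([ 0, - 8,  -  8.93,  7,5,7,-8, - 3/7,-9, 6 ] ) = [ - 9,-8.93, - 8,  -  8, - 3/7, 0,5,  6,7,  7 ] 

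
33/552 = 11/184= 0.06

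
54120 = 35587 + 18533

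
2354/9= 2354/9 = 261.56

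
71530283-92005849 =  - 20475566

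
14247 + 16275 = 30522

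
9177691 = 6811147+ 2366544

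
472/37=12 + 28/37 = 12.76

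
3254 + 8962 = 12216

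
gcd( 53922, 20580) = 6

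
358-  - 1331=1689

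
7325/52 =140+45/52  =  140.87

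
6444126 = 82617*78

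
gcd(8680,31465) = 1085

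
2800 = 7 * 400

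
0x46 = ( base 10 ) 70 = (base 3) 2121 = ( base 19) 3D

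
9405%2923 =636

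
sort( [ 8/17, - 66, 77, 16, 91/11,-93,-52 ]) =[  -  93, - 66,-52, 8/17, 91/11,  16, 77] 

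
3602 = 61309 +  - 57707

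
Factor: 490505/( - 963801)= - 3^( - 2)*5^1*98101^1*107089^ (-1 )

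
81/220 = 81/220 = 0.37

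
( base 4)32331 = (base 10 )957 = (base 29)140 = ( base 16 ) 3bd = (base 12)679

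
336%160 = 16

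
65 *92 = 5980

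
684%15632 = 684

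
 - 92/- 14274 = 46/7137 = 0.01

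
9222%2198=430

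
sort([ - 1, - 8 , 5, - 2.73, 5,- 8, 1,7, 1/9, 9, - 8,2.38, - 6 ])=[  -  8,- 8, - 8, - 6 , - 2.73, - 1, 1/9, 1, 2.38, 5, 5,7,9]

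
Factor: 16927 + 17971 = 34898 = 2^1*17449^1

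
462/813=154/271 =0.57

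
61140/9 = 6793 + 1/3   =  6793.33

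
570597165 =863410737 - 292813572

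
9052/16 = 565+3/4 = 565.75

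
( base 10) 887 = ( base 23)1FD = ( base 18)2D5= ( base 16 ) 377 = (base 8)1567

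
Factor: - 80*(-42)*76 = 2^7 * 3^1 *5^1*7^1 * 19^1=255360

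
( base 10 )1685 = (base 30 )1Q5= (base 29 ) 203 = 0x695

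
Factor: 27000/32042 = 13500/16021 = 2^2*3^3*5^3*37^( - 1) * 433^ ( -1) 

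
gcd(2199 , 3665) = 733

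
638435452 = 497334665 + 141100787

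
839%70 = 69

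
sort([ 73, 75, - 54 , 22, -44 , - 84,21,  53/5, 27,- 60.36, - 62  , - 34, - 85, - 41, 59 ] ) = [ - 85,  -  84, - 62,-60.36 , - 54,-44, - 41,-34 , 53/5, 21, 22,27, 59,  73,75 ] 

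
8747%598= 375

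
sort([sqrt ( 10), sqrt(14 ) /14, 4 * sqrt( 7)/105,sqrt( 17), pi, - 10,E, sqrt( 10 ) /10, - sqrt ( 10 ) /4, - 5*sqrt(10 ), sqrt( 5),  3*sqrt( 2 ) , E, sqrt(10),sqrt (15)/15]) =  [ - 5*sqrt( 10), - 10, - sqrt(10 ) /4,4* sqrt(7) /105, sqrt(15 )/15,sqrt( 14)/14 , sqrt(10 )/10, sqrt(5 ), E, E, pi,sqrt(10 ),sqrt(10),sqrt( 17),3*sqrt( 2)] 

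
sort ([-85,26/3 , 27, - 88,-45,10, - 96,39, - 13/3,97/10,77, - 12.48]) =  [ - 96, - 88,- 85, -45 , - 12.48, - 13/3, 26/3 , 97/10 , 10, 27, 39,77] 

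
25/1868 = 25/1868 =0.01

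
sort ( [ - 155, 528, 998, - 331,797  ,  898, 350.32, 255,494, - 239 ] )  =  [ - 331,- 239,  -  155 , 255, 350.32, 494, 528,  797 , 898, 998 ]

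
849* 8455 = 7178295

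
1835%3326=1835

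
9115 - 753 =8362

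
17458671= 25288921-7830250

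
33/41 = 33/41 = 0.80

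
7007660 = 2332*3005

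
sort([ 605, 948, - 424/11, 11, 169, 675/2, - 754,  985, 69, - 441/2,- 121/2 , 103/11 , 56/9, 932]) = [-754, - 441/2, - 121/2, - 424/11,56/9, 103/11,11, 69, 169, 675/2,  605,932, 948, 985]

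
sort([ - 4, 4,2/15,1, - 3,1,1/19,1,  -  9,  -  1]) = [ - 9, -4 , - 3, - 1, 1/19, 2/15,1, 1,1,4 ] 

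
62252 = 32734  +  29518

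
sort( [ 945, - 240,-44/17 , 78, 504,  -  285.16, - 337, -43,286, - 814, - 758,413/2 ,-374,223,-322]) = [ - 814,- 758 ,-374 ,  -  337 ,-322,-285.16,-240,  -  43, - 44/17 , 78 , 413/2,  223, 286,504, 945 ]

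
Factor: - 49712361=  - 3^1*23^1  *  193^1 * 3733^1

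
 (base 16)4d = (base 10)77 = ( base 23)38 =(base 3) 2212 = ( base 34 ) 29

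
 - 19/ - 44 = 19/44= 0.43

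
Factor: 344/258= 4/3=2^2*3^( - 1) 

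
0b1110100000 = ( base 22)1K4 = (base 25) 1c3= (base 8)1640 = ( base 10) 928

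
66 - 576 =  - 510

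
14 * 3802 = 53228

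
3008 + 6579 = 9587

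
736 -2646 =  - 1910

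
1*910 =910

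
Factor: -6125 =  - 5^3  *  7^2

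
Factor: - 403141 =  - 403141^1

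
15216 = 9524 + 5692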